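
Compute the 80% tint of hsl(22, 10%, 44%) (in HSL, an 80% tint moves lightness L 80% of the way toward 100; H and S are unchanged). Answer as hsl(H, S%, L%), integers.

L moves 80% from 44 toward 100: 44 + 44.8 = 88.8 → 89.
H and S are unchanged.

hsl(22, 10%, 89%)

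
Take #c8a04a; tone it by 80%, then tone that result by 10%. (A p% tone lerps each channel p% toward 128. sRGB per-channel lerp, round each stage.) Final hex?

#c8a04a is rgb(200, 160, 74).
An 80% tone moves each channel 80% toward 128:
  R: 200 + 0.8×(128−200) = 200 − 57.6 = 142.4 → 142
  G: 160 − 25.6 = 134.4 → 134
  B: 74 + 0.8×(128−74) = 74 + 43.2 = 117.2 → 117
After the tone: rgb(142, 134, 117) = #8e8675.
A 10% tone moves each channel 10% toward 128:
  R: 142 − 1.4 = 140.6 → 141
  G: 134 + 0.1×(128−134) = 134 − 0.6 = 133.4 → 133
  B: 117 + 0.1×(128−117) = 117 + 1.1 = 118.1 → 118
rgb(141, 133, 118) = #8d8576.

#8d8576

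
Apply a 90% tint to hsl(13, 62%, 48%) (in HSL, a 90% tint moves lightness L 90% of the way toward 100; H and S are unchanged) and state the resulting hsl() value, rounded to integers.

L moves 90% from 48 toward 100: 48 + 46.8 = 94.8 → 95.
H and S are unchanged.

hsl(13, 62%, 95%)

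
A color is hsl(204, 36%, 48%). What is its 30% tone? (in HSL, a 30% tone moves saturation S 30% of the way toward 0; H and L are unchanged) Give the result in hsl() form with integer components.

S moves 30% from 36 toward 0: 36 − 10.8 = 25.2 → 25.
H and L are unchanged.

hsl(204, 25%, 48%)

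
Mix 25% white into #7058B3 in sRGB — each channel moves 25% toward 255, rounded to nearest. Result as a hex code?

#9482C6

#7058B3 is rgb(112, 88, 179).
Lerp each channel 25% toward 255:
  R: 112 + 0.25×(255−112) = 112 + 35.75 = 147.75 → 148
  G: 88 + 41.75 = 129.75 → 130
  B: 179 + 0.25×(255−179) = 179 + 19 = 198 → 198
rgb(148, 130, 198) = #9482C6.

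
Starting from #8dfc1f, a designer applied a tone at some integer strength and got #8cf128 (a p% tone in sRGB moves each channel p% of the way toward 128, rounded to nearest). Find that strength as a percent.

9%

#8dfc1f is rgb(141, 252, 31); #8cf128 is rgb(140, 241, 40).
On the G channel (widest range): 241 ≈ 252 + (p/100)(128 − 252), so p ≈ 100×(241 − 252)/(128 − 252) = -1100/-124 = 8.87.
p = 9 reproduces all three channels after rounding.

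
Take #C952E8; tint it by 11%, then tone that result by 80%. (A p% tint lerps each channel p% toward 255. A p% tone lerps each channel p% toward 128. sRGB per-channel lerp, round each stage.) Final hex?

#907B95

#C952E8 is rgb(201, 82, 232).
Per channel, c → c + 0.11(255 − c):
  R: 201 + 5.94 = 206.94 → 207
  G: 82 + 0.11×(255−82) = 82 + 19.03 = 101.03 → 101
  B: 232 + 2.53 = 234.53 → 235
After the tint: rgb(207, 101, 235) = #CF65EB.
Lerp each channel 80% toward 128:
  R: 207 + 0.8×(128−207) = 207 − 63.2 = 143.8 → 144
  G: 101 + 0.8×(128−101) = 101 + 21.6 = 122.6 → 123
  B: 235 − 85.6 = 149.4 → 149
rgb(144, 123, 149) = #907B95.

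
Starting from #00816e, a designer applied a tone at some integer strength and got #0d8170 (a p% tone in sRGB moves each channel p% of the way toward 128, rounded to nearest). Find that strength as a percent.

#00816e is rgb(0, 129, 110); #0d8170 is rgb(13, 129, 112).
On the R channel (widest range): 13 ≈ 0 + (p/100)(128 − 0), so p ≈ 100×(13 − 0)/(128 − 0) = 1300/128 = 10.16.
p = 10 reproduces all three channels after rounding.

10%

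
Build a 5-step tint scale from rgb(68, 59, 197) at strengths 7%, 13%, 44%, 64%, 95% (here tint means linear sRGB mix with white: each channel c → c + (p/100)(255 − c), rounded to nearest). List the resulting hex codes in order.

#5149c9, #5c54cd, #9691df, #bcb8ea, #f6f5fc

7%: (68 + 13.09 = 81.09→81, 59 + 13.72 = 72.72→73, 197 + 4.06 = 201.06→201) → #5149c9
13%: (68 + 24.31 = 92.31→92, 59 + 25.48 = 84.48→84, 197 + 7.54 = 204.54→205) → #5c54cd
44%: (68 + 82.28 = 150.28→150, 59 + 86.24 = 145.24→145, 197 + 25.52 = 222.52→223) → #9691df
64%: (68 + 119.68 = 187.68→188, 59 + 125.44 = 184.44→184, 197 + 37.12 = 234.12→234) → #bcb8ea
95%: (68 + 177.65 = 245.65→246, 59 + 186.2 = 245.2→245, 197 + 55.1 = 252.1→252) → #f6f5fc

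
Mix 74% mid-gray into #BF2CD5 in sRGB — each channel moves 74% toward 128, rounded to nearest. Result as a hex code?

#BF2CD5 is rgb(191, 44, 213).
Lerp each channel 74% toward 128:
  R: 191 + 0.74×(128−191) = 191 − 46.62 = 144.38 → 144
  G: 44 + 62.16 = 106.16 → 106
  B: 213 − 62.9 = 150.1 → 150
rgb(144, 106, 150) = #906A96.

#906A96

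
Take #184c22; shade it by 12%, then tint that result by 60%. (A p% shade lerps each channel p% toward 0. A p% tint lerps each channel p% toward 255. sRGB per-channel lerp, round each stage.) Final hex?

#a1b4a5

#184c22 is rgb(24, 76, 34).
Lerp each channel 12% toward 0:
  R: 24 − 2.88 = 21.12 → 21
  G: 76 + 0.12×(0−76) = 76 − 9.12 = 66.88 → 67
  B: 34 − 4.08 = 29.92 → 30
After the shade: rgb(21, 67, 30) = #15431e.
Lerp each channel 60% toward 255:
  R: 21 + 0.6×(255−21) = 21 + 140.4 = 161.4 → 161
  G: 67 + 0.6×(255−67) = 67 + 112.8 = 179.8 → 180
  B: 30 + 135 = 165 → 165
rgb(161, 180, 165) = #a1b4a5.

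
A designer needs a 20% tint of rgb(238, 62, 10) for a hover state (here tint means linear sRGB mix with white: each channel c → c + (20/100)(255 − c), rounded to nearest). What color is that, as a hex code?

#F1653B

Per channel, c → c + 0.2(255 − c):
  R: 238 + 0.2×(255−238) = 238 + 3.4 = 241.4 → 241
  G: 62 + 0.2×(255−62) = 62 + 38.6 = 100.6 → 101
  B: 10 + 49 = 59 → 59
rgb(241, 101, 59) = #F1653B.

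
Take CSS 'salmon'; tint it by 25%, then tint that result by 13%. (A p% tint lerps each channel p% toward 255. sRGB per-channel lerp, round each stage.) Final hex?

#FCACA3

CSS salmon is rgb(250, 128, 114).
Per channel, c → c + 0.25(255 − c):
  R: 250 + 1.25 = 251.25 → 251
  G: 128 + 0.25×(255−128) = 128 + 31.75 = 159.75 → 160
  B: 114 + 0.25×(255−114) = 114 + 35.25 = 149.25 → 149
After the tint: rgb(251, 160, 149) = #FBA095.
Per channel, c → c + 0.13(255 − c):
  R: 251 + 0.52 = 251.52 → 252
  G: 160 + 12.35 = 172.35 → 172
  B: 149 + 13.78 = 162.78 → 163
rgb(252, 172, 163) = #FCACA3.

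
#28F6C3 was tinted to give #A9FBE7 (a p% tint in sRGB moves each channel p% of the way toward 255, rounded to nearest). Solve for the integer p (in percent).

60%

#28F6C3 is rgb(40, 246, 195); #A9FBE7 is rgb(169, 251, 231).
On the R channel (widest range): 169 ≈ 40 + (p/100)(255 − 40), so p ≈ 100×(169 − 40)/(255 − 40) = 12900/215 = 60.00.
p = 60 reproduces all three channels after rounding.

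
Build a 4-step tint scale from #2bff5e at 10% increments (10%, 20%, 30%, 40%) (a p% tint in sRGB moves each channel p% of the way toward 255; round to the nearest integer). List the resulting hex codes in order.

#40ff6e, #55ff7e, #6bff8e, #80ff9e

#2bff5e is rgb(43, 255, 94).
10%: (43 + 21.2 = 64.2→64, 255→255, 94 + 16.1 = 110.1→110) → #40ff6e
20%: (43 + 42.4 = 85.4→85, 255→255, 94 + 32.2 = 126.2→126) → #55ff7e
30%: (43 + 63.6 = 106.6→107, 255→255, 94 + 48.3 = 142.3→142) → #6bff8e
40%: (43 + 84.8 = 127.8→128, 255→255, 94 + 64.4 = 158.4→158) → #80ff9e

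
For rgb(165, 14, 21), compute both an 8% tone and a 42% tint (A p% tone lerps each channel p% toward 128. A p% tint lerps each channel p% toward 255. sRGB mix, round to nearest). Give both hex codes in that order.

8% tone:
  R: 165 + 0.08×(128−165) = 165 − 2.96 = 162.04 → 162
  G: 14 + 9.12 = 23.12 → 23
  B: 21 + 8.56 = 29.56 → 30
  → #a2171e
42% tint:
  R: 165 + 0.42×(255−165) = 165 + 37.8 = 202.8 → 203
  G: 14 + 101.22 = 115.22 → 115
  B: 21 + 0.42×(255−21) = 21 + 98.28 = 119.28 → 119
  → #cb7377

#a2171e, #cb7377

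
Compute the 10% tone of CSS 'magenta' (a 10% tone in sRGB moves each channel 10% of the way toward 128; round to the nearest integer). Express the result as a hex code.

#F20DF2

CSS magenta is rgb(255, 0, 255).
Per channel, c → c + 0.1(128 − c):
  R: 255 + 0.1×(128−255) = 255 − 12.7 = 242.3 → 242
  G: 0 + 0.1×(128−0) = 0 + 12.8 = 12.8 → 13
  B: 255 + 0.1×(128−255) = 255 − 12.7 = 242.3 → 242
rgb(242, 13, 242) = #F20DF2.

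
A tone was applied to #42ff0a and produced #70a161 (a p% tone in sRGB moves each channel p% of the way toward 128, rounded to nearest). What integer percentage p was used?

#42ff0a is rgb(66, 255, 10); #70a161 is rgb(112, 161, 97).
On the G channel (widest range): 161 ≈ 255 + (p/100)(128 − 255), so p ≈ 100×(161 − 255)/(128 − 255) = -9400/-127 = 74.02.
p = 74 reproduces all three channels after rounding.

74%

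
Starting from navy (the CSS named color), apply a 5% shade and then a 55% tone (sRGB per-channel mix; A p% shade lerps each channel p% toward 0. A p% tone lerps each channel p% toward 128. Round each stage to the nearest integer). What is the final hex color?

CSS navy is rgb(0, 0, 128).
Per channel, c → c + 0.05(0 − c):
  R: 0 + 0 = 0 → 0
  G: 0 + 0.05×(0−0) = 0 + 0 = 0 → 0
  B: 128 + 0.05×(0−128) = 128 − 6.4 = 121.6 → 122
After the shade: rgb(0, 0, 122) = #00007A.
A 55% tone moves each channel 55% toward 128:
  R: 0 + 70.4 = 70.4 → 70
  G: 0 + 70.4 = 70.4 → 70
  B: 122 + 3.3 = 125.3 → 125
rgb(70, 70, 125) = #46467D.

#46467D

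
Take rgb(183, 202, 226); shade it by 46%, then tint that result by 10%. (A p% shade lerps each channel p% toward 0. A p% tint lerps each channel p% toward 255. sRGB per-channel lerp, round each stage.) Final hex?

Per channel, c → c + 0.46(0 − c):
  R: 183 − 84.18 = 98.82 → 99
  G: 202 + 0.46×(0−202) = 202 − 92.92 = 109.08 → 109
  B: 226 − 103.96 = 122.04 → 122
After the shade: rgb(99, 109, 122) = #636d7a.
Lerp each channel 10% toward 255:
  R: 99 + 0.1×(255−99) = 99 + 15.6 = 114.6 → 115
  G: 109 + 14.6 = 123.6 → 124
  B: 122 + 13.3 = 135.3 → 135
rgb(115, 124, 135) = #737c87.

#737c87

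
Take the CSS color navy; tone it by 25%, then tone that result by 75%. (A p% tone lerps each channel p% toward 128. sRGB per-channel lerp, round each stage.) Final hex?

CSS navy is rgb(0, 0, 128).
Lerp each channel 25% toward 128:
  R: 0 + 0.25×(128−0) = 0 + 32 = 32 → 32
  G: 0 + 32 = 32 → 32
  B: 128 + 0.25×(128−128) = 128 + 0 = 128 → 128
After the tone: rgb(32, 32, 128) = #202080.
A 75% tone moves each channel 75% toward 128:
  R: 32 + 72 = 104 → 104
  G: 32 + 72 = 104 → 104
  B: 128 + 0 = 128 → 128
rgb(104, 104, 128) = #686880.

#686880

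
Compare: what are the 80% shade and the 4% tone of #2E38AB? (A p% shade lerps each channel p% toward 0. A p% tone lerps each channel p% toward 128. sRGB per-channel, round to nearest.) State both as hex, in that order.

#2E38AB is rgb(46, 56, 171).
80% shade:
  R: 46 + 0.8×(0−46) = 46 − 36.8 = 9.2 → 9
  G: 56 − 44.8 = 11.2 → 11
  B: 171 − 136.8 = 34.2 → 34
  → #090B22
4% tone:
  R: 46 + 0.04×(128−46) = 46 + 3.28 = 49.28 → 49
  G: 56 + 2.88 = 58.88 → 59
  B: 171 + 0.04×(128−171) = 171 − 1.72 = 169.28 → 169
  → #313BA9

#090B22, #313BA9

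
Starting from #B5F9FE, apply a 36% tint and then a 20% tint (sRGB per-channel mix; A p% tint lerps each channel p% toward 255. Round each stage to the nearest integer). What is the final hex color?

#D9FCFE

#B5F9FE is rgb(181, 249, 254).
Per channel, c → c + 0.36(255 − c):
  R: 181 + 0.36×(255−181) = 181 + 26.64 = 207.64 → 208
  G: 249 + 0.36×(255−249) = 249 + 2.16 = 251.16 → 251
  B: 254 + 0.36×(255−254) = 254 + 0.36 = 254.36 → 254
After the tint: rgb(208, 251, 254) = #D0FBFE.
A 20% tint moves each channel 20% toward 255:
  R: 208 + 0.2×(255−208) = 208 + 9.4 = 217.4 → 217
  G: 251 + 0.2×(255−251) = 251 + 0.8 = 251.8 → 252
  B: 254 + 0.2 = 254.2 → 254
rgb(217, 252, 254) = #D9FCFE.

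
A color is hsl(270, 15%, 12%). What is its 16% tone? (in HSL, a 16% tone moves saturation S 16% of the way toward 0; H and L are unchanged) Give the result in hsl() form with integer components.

S moves 16% from 15 toward 0: 15 − 2.4 = 12.6 → 13.
H and L are unchanged.

hsl(270, 13%, 12%)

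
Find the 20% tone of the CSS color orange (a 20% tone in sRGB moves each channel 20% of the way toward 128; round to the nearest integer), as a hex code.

CSS orange is rgb(255, 165, 0).
Per channel, c → c + 0.2(128 − c):
  R: 255 + 0.2×(128−255) = 255 − 25.4 = 229.6 → 230
  G: 165 − 7.4 = 157.6 → 158
  B: 0 + 25.6 = 25.6 → 26
rgb(230, 158, 26) = #e69e1a.

#e69e1a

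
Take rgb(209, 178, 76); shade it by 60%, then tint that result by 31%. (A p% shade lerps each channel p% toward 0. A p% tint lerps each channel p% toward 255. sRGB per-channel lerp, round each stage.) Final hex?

Per channel, c → c + 0.6(0 − c):
  R: 209 + 0.6×(0−209) = 209 − 125.4 = 83.6 → 84
  G: 178 + 0.6×(0−178) = 178 − 106.8 = 71.2 → 71
  B: 76 − 45.6 = 30.4 → 30
After the shade: rgb(84, 71, 30) = #54471e.
Per channel, c → c + 0.31(255 − c):
  R: 84 + 53.01 = 137.01 → 137
  G: 71 + 0.31×(255−71) = 71 + 57.04 = 128.04 → 128
  B: 30 + 69.75 = 99.75 → 100
rgb(137, 128, 100) = #898064.

#898064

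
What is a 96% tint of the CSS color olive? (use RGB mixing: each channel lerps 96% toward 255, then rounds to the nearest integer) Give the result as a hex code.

#FAFAF5

CSS olive is rgb(128, 128, 0).
A 96% tint moves each channel 96% toward 255:
  R: 128 + 0.96×(255−128) = 128 + 121.92 = 249.92 → 250
  G: 128 + 121.92 = 249.92 → 250
  B: 0 + 0.96×(255−0) = 0 + 244.8 = 244.8 → 245
rgb(250, 250, 245) = #FAFAF5.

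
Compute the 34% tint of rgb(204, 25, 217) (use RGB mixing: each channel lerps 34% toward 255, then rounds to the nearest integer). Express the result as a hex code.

Lerp each channel 34% toward 255:
  R: 204 + 17.34 = 221.34 → 221
  G: 25 + 78.2 = 103.2 → 103
  B: 217 + 12.92 = 229.92 → 230
rgb(221, 103, 230) = #DD67E6.

#DD67E6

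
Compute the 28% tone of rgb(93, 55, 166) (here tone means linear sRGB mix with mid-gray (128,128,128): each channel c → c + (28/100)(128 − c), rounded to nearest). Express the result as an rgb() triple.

rgb(103, 75, 155)

Lerp each channel 28% toward 128:
  R: 93 + 0.28×(128−93) = 93 + 9.8 = 102.8 → 103
  G: 55 + 0.28×(128−55) = 55 + 20.44 = 75.44 → 75
  B: 166 − 10.64 = 155.36 → 155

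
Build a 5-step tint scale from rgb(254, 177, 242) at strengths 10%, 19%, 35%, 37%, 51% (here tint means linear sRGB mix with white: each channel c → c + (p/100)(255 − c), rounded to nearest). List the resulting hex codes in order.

10%: (254→254, 177 + 7.8 = 184.8→185, 242 + 1.3 = 243.3→243) → #feb9f3
19%: (254→254, 177 + 14.82 = 191.82→192, 242 + 2.47 = 244.47→244) → #fec0f4
35%: (254→254, 177 + 27.3 = 204.3→204, 242 + 4.55 = 246.55→247) → #feccf7
37%: (254→254, 177 + 28.86 = 205.86→206, 242 + 4.81 = 246.81→247) → #fecef7
51%: (254 + 0.51 = 254.51→255, 177 + 39.78 = 216.78→217, 242 + 6.63 = 248.63→249) → #ffd9f9

#feb9f3, #fec0f4, #feccf7, #fecef7, #ffd9f9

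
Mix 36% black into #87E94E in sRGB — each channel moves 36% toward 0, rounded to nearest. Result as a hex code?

#569532

#87E94E is rgb(135, 233, 78).
A 36% shade moves each channel 36% toward 0:
  R: 135 + 0.36×(0−135) = 135 − 48.6 = 86.4 → 86
  G: 233 + 0.36×(0−233) = 233 − 83.88 = 149.12 → 149
  B: 78 − 28.08 = 49.92 → 50
rgb(86, 149, 50) = #569532.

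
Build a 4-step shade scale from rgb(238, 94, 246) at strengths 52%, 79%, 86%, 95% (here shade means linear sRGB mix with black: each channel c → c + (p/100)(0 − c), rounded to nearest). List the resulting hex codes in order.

52%: (238 − 123.76 = 114.24→114, 94 − 48.88 = 45.12→45, 246 − 127.92 = 118.08→118) → #722D76
79%: (238 − 188.02 = 49.98→50, 94 − 74.26 = 19.74→20, 246 − 194.34 = 51.66→52) → #321434
86%: (238 − 204.68 = 33.32→33, 94 − 80.84 = 13.16→13, 246 − 211.56 = 34.44→34) → #210D22
95%: (238 − 226.1 = 11.9→12, 94 − 89.3 = 4.7→5, 246 − 233.7 = 12.3→12) → #0C050C

#722D76, #321434, #210D22, #0C050C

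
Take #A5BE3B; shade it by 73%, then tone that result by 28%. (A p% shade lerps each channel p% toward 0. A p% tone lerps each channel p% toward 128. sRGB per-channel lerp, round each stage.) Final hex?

#A5BE3B is rgb(165, 190, 59).
Lerp each channel 73% toward 0:
  R: 165 + 0.73×(0−165) = 165 − 120.45 = 44.55 → 45
  G: 190 − 138.7 = 51.3 → 51
  B: 59 + 0.73×(0−59) = 59 − 43.07 = 15.93 → 16
After the shade: rgb(45, 51, 16) = #2D3310.
Per channel, c → c + 0.28(128 − c):
  R: 45 + 0.28×(128−45) = 45 + 23.24 = 68.24 → 68
  G: 51 + 0.28×(128−51) = 51 + 21.56 = 72.56 → 73
  B: 16 + 0.28×(128−16) = 16 + 31.36 = 47.36 → 47
rgb(68, 73, 47) = #44492F.

#44492F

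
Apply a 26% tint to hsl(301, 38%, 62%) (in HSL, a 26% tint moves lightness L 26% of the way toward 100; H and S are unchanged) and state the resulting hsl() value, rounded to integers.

hsl(301, 38%, 72%)

L moves 26% from 62 toward 100: 62 + 9.88 = 71.88 → 72.
H and S are unchanged.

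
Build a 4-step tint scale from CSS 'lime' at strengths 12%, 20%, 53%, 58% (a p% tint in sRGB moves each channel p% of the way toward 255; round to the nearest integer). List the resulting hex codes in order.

#1FFF1F, #33FF33, #87FF87, #94FF94

CSS lime is rgb(0, 255, 0).
12%: (0 + 30.6 = 30.6→31, 255→255, 0 + 30.6 = 30.6→31) → #1FFF1F
20%: (0 + 51 = 51→51, 255→255, 0 + 51 = 51→51) → #33FF33
53%: (0 + 135.15 = 135.15→135, 255→255, 0 + 135.15 = 135.15→135) → #87FF87
58%: (0 + 147.9 = 147.9→148, 255→255, 0 + 147.9 = 147.9→148) → #94FF94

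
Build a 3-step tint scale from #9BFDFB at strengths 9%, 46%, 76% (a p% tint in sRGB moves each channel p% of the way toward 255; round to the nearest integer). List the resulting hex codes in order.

#A4FDFB, #C9FEFD, #E7FFFE

#9BFDFB is rgb(155, 253, 251).
9%: (155 + 9 = 164→164, 253→253, 251→251) → #A4FDFB
46%: (155 + 46 = 201→201, 253 + 0.92 = 253.92→254, 251 + 1.84 = 252.84→253) → #C9FEFD
76%: (155 + 76 = 231→231, 253 + 1.52 = 254.52→255, 251 + 3.04 = 254.04→254) → #E7FFFE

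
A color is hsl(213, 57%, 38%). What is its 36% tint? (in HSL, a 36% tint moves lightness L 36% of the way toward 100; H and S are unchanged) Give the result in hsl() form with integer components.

L moves 36% from 38 toward 100: 38 + 22.32 = 60.32 → 60.
H and S are unchanged.

hsl(213, 57%, 60%)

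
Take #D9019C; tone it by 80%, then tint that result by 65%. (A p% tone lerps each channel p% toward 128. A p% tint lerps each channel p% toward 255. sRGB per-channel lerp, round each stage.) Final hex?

#D9019C is rgb(217, 1, 156).
Lerp each channel 80% toward 128:
  R: 217 + 0.8×(128−217) = 217 − 71.2 = 145.8 → 146
  G: 1 + 0.8×(128−1) = 1 + 101.6 = 102.6 → 103
  B: 156 + 0.8×(128−156) = 156 − 22.4 = 133.6 → 134
After the tone: rgb(146, 103, 134) = #926786.
Lerp each channel 65% toward 255:
  R: 146 + 70.85 = 216.85 → 217
  G: 103 + 98.8 = 201.8 → 202
  B: 134 + 0.65×(255−134) = 134 + 78.65 = 212.65 → 213
rgb(217, 202, 213) = #D9CAD5.

#D9CAD5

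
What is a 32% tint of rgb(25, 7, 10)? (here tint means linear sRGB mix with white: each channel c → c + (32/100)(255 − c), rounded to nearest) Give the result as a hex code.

#635658

A 32% tint moves each channel 32% toward 255:
  R: 25 + 73.6 = 98.6 → 99
  G: 7 + 79.36 = 86.36 → 86
  B: 10 + 0.32×(255−10) = 10 + 78.4 = 88.4 → 88
rgb(99, 86, 88) = #635658.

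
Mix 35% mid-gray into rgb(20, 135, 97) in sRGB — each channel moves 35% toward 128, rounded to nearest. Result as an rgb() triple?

rgb(58, 133, 108)

Per channel, c → c + 0.35(128 − c):
  R: 20 + 0.35×(128−20) = 20 + 37.8 = 57.8 → 58
  G: 135 − 2.45 = 132.55 → 133
  B: 97 + 0.35×(128−97) = 97 + 10.85 = 107.85 → 108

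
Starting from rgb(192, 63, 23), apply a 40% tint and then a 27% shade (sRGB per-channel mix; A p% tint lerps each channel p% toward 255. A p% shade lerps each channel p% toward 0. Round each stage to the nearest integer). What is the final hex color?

#9E6655

Per channel, c → c + 0.4(255 − c):
  R: 192 + 0.4×(255−192) = 192 + 25.2 = 217.2 → 217
  G: 63 + 0.4×(255−63) = 63 + 76.8 = 139.8 → 140
  B: 23 + 0.4×(255−23) = 23 + 92.8 = 115.8 → 116
After the tint: rgb(217, 140, 116) = #D98C74.
Per channel, c → c + 0.27(0 − c):
  R: 217 + 0.27×(0−217) = 217 − 58.59 = 158.41 → 158
  G: 140 + 0.27×(0−140) = 140 − 37.8 = 102.2 → 102
  B: 116 + 0.27×(0−116) = 116 − 31.32 = 84.68 → 85
rgb(158, 102, 85) = #9E6655.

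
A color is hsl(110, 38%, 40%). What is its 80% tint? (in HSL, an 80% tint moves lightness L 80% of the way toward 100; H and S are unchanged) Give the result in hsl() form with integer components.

L moves 80% from 40 toward 100: 40 + 48 = 88 → 88.
H and S are unchanged.

hsl(110, 38%, 88%)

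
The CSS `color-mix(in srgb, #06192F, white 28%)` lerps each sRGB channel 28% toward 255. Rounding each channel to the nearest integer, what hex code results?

#4C5969

#06192F is rgb(6, 25, 47).
Per channel, c → c + 0.28(255 − c):
  R: 6 + 0.28×(255−6) = 6 + 69.72 = 75.72 → 76
  G: 25 + 0.28×(255−25) = 25 + 64.4 = 89.4 → 89
  B: 47 + 0.28×(255−47) = 47 + 58.24 = 105.24 → 105
rgb(76, 89, 105) = #4C5969.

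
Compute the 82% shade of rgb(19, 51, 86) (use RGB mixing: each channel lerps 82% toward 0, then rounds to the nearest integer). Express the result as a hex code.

Per channel, c → c + 0.82(0 − c):
  R: 19 − 15.58 = 3.42 → 3
  G: 51 − 41.82 = 9.18 → 9
  B: 86 + 0.82×(0−86) = 86 − 70.52 = 15.48 → 15
rgb(3, 9, 15) = #03090F.

#03090F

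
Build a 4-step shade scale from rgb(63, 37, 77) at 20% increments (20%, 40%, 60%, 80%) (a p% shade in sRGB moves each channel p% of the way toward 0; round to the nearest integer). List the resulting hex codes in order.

#321E3E, #26162E, #190F1F, #0D070F

20%: (63 − 12.6 = 50.4→50, 37 − 7.4 = 29.6→30, 77 − 15.4 = 61.6→62) → #321E3E
40%: (63 − 25.2 = 37.8→38, 37 − 14.8 = 22.2→22, 77 − 30.8 = 46.2→46) → #26162E
60%: (63 − 37.8 = 25.2→25, 37 − 22.2 = 14.8→15, 77 − 46.2 = 30.8→31) → #190F1F
80%: (63 − 50.4 = 12.6→13, 37 − 29.6 = 7.4→7, 77 − 61.6 = 15.4→15) → #0D070F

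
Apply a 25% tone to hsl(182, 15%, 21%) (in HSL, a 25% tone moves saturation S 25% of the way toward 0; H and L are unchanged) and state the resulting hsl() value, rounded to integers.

S moves 25% from 15 toward 0: 15 − 3.75 = 11.25 → 11.
H and L are unchanged.

hsl(182, 11%, 21%)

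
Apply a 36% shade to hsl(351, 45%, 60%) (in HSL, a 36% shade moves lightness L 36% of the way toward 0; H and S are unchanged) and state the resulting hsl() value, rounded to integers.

L moves 36% from 60 toward 0: 60 − 21.6 = 38.4 → 38.
H and S are unchanged.

hsl(351, 45%, 38%)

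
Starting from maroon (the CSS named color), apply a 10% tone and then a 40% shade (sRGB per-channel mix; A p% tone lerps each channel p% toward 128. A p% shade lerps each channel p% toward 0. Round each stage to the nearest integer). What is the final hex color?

#4d0808

CSS maroon is rgb(128, 0, 0).
Lerp each channel 10% toward 128:
  R: 128 + 0 = 128 → 128
  G: 0 + 12.8 = 12.8 → 13
  B: 0 + 12.8 = 12.8 → 13
After the tone: rgb(128, 13, 13) = #800d0d.
Per channel, c → c + 0.4(0 − c):
  R: 128 − 51.2 = 76.8 → 77
  G: 13 + 0.4×(0−13) = 13 − 5.2 = 7.8 → 8
  B: 13 − 5.2 = 7.8 → 8
rgb(77, 8, 8) = #4d0808.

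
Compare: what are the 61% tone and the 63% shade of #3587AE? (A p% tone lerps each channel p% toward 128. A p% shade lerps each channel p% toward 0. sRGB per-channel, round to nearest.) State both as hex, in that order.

#638392, #143240

#3587AE is rgb(53, 135, 174).
61% tone:
  R: 53 + 45.75 = 98.75 → 99
  G: 135 − 4.27 = 130.73 → 131
  B: 174 + 0.61×(128−174) = 174 − 28.06 = 145.94 → 146
  → #638392
63% shade:
  R: 53 + 0.63×(0−53) = 53 − 33.39 = 19.61 → 20
  G: 135 + 0.63×(0−135) = 135 − 85.05 = 49.95 → 50
  B: 174 − 109.62 = 64.38 → 64
  → #143240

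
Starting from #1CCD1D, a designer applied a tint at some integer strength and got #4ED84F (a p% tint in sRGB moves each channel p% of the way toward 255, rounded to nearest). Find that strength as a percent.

#1CCD1D is rgb(28, 205, 29); #4ED84F is rgb(78, 216, 79).
On the R channel (widest range): 78 ≈ 28 + (p/100)(255 − 28), so p ≈ 100×(78 − 28)/(255 − 28) = 5000/227 = 22.03.
p = 22 reproduces all three channels after rounding.

22%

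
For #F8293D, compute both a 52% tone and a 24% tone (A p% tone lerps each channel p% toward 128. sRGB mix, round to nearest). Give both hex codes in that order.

#BA5660, #DB3E4D

#F8293D is rgb(248, 41, 61).
52% tone:
  R: 248 + 0.52×(128−248) = 248 − 62.4 = 185.6 → 186
  G: 41 + 0.52×(128−41) = 41 + 45.24 = 86.24 → 86
  B: 61 + 34.84 = 95.84 → 96
  → #BA5660
24% tone:
  R: 248 + 0.24×(128−248) = 248 − 28.8 = 219.2 → 219
  G: 41 + 20.88 = 61.88 → 62
  B: 61 + 0.24×(128−61) = 61 + 16.08 = 77.08 → 77
  → #DB3E4D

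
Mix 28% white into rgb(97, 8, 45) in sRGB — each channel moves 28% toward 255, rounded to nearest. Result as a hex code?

#8D4D68

Lerp each channel 28% toward 255:
  R: 97 + 44.24 = 141.24 → 141
  G: 8 + 0.28×(255−8) = 8 + 69.16 = 77.16 → 77
  B: 45 + 58.8 = 103.8 → 104
rgb(141, 77, 104) = #8D4D68.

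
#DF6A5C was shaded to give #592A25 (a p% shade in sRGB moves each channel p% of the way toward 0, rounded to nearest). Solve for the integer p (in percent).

#DF6A5C is rgb(223, 106, 92); #592A25 is rgb(89, 42, 37).
On the R channel (widest range): 89 ≈ 223 + (p/100)(0 − 223), so p ≈ 100×(89 − 223)/(0 − 223) = -13400/-223 = 60.09.
p = 60 reproduces all three channels after rounding.

60%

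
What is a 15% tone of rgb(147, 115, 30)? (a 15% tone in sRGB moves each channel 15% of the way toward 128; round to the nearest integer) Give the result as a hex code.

Per channel, c → c + 0.15(128 − c):
  R: 147 + 0.15×(128−147) = 147 − 2.85 = 144.15 → 144
  G: 115 + 1.95 = 116.95 → 117
  B: 30 + 14.7 = 44.7 → 45
rgb(144, 117, 45) = #90752d.

#90752d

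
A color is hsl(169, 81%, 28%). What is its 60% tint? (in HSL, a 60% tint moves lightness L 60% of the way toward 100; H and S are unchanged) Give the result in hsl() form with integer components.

hsl(169, 81%, 71%)

L moves 60% from 28 toward 100: 28 + 43.2 = 71.2 → 71.
H and S are unchanged.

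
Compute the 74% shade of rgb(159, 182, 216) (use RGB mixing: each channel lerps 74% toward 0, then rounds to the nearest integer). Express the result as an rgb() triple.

rgb(41, 47, 56)

Lerp each channel 74% toward 0:
  R: 159 − 117.66 = 41.34 → 41
  G: 182 + 0.74×(0−182) = 182 − 134.68 = 47.32 → 47
  B: 216 + 0.74×(0−216) = 216 − 159.84 = 56.16 → 56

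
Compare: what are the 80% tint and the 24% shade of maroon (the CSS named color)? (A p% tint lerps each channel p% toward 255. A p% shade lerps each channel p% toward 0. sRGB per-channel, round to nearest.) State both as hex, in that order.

CSS maroon is rgb(128, 0, 0).
80% tint:
  R: 128 + 101.6 = 229.6 → 230
  G: 0 + 0.8×(255−0) = 0 + 204 = 204 → 204
  B: 0 + 0.8×(255−0) = 0 + 204 = 204 → 204
  → #e6cccc
24% shade:
  R: 128 − 30.72 = 97.28 → 97
  G: 0 + 0.24×(0−0) = 0 + 0 = 0 → 0
  B: 0 + 0 = 0 → 0
  → #610000

#e6cccc, #610000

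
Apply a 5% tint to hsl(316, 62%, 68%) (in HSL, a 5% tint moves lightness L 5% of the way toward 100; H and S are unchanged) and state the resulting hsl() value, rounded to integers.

L moves 5% from 68 toward 100: 68 + 1.6 = 69.6 → 70.
H and S are unchanged.

hsl(316, 62%, 70%)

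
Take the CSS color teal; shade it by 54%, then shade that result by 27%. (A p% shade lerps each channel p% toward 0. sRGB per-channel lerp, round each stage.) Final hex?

#002B2B

CSS teal is rgb(0, 128, 128).
Lerp each channel 54% toward 0:
  R: 0 + 0.54×(0−0) = 0 + 0 = 0 → 0
  G: 128 + 0.54×(0−128) = 128 − 69.12 = 58.88 → 59
  B: 128 + 0.54×(0−128) = 128 − 69.12 = 58.88 → 59
After the shade: rgb(0, 59, 59) = #003B3B.
Per channel, c → c + 0.27(0 − c):
  R: 0 + 0.27×(0−0) = 0 + 0 = 0 → 0
  G: 59 − 15.93 = 43.07 → 43
  B: 59 + 0.27×(0−59) = 59 − 15.93 = 43.07 → 43
rgb(0, 43, 43) = #002B2B.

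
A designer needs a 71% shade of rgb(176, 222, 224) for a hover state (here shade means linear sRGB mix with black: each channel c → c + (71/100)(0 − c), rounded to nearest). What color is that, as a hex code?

#334041

Per channel, c → c + 0.71(0 − c):
  R: 176 − 124.96 = 51.04 → 51
  G: 222 + 0.71×(0−222) = 222 − 157.62 = 64.38 → 64
  B: 224 + 0.71×(0−224) = 224 − 159.04 = 64.96 → 65
rgb(51, 64, 65) = #334041.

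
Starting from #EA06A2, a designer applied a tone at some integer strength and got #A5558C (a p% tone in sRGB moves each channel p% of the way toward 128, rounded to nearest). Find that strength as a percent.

65%

#EA06A2 is rgb(234, 6, 162); #A5558C is rgb(165, 85, 140).
On the G channel (widest range): 85 ≈ 6 + (p/100)(128 − 6), so p ≈ 100×(85 − 6)/(128 − 6) = 7900/122 = 64.75.
p = 65 reproduces all three channels after rounding.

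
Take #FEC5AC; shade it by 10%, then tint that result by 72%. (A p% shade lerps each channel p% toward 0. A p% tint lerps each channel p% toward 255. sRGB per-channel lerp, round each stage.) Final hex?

#FEC5AC is rgb(254, 197, 172).
Per channel, c → c + 0.1(0 − c):
  R: 254 + 0.1×(0−254) = 254 − 25.4 = 228.6 → 229
  G: 197 − 19.7 = 177.3 → 177
  B: 172 − 17.2 = 154.8 → 155
After the shade: rgb(229, 177, 155) = #E5B19B.
Lerp each channel 72% toward 255:
  R: 229 + 0.72×(255−229) = 229 + 18.72 = 247.72 → 248
  G: 177 + 0.72×(255−177) = 177 + 56.16 = 233.16 → 233
  B: 155 + 72 = 227 → 227
rgb(248, 233, 227) = #F8E9E3.

#F8E9E3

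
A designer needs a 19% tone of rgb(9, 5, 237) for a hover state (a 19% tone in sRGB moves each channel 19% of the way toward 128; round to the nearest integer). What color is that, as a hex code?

A 19% tone moves each channel 19% toward 128:
  R: 9 + 22.61 = 31.61 → 32
  G: 5 + 23.37 = 28.37 → 28
  B: 237 − 20.71 = 216.29 → 216
rgb(32, 28, 216) = #201cd8.

#201cd8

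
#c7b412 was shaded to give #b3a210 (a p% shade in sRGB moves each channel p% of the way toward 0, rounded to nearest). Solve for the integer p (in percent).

#c7b412 is rgb(199, 180, 18); #b3a210 is rgb(179, 162, 16).
On the R channel (widest range): 179 ≈ 199 + (p/100)(0 − 199), so p ≈ 100×(179 − 199)/(0 − 199) = -2000/-199 = 10.05.
p = 10 reproduces all three channels after rounding.

10%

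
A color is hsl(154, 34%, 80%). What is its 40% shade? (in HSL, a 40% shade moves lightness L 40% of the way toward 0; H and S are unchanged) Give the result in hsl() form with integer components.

hsl(154, 34%, 48%)

L moves 40% from 80 toward 0: 80 − 32 = 48 → 48.
H and S are unchanged.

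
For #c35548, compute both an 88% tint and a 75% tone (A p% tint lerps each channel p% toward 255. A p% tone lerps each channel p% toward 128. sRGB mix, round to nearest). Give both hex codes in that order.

#c35548 is rgb(195, 85, 72).
88% tint:
  R: 195 + 0.88×(255−195) = 195 + 52.8 = 247.8 → 248
  G: 85 + 0.88×(255−85) = 85 + 149.6 = 234.6 → 235
  B: 72 + 161.04 = 233.04 → 233
  → #f8ebe9
75% tone:
  R: 195 + 0.75×(128−195) = 195 − 50.25 = 144.75 → 145
  G: 85 + 0.75×(128−85) = 85 + 32.25 = 117.25 → 117
  B: 72 + 0.75×(128−72) = 72 + 42 = 114 → 114
  → #917572

#f8ebe9, #917572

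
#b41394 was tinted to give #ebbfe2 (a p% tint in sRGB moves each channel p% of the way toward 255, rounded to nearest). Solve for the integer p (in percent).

73%

#b41394 is rgb(180, 19, 148); #ebbfe2 is rgb(235, 191, 226).
On the G channel (widest range): 191 ≈ 19 + (p/100)(255 − 19), so p ≈ 100×(191 − 19)/(255 − 19) = 17200/236 = 72.88.
p = 73 reproduces all three channels after rounding.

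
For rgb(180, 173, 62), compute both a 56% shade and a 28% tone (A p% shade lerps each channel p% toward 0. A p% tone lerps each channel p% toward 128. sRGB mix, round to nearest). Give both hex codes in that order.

56% shade:
  R: 180 + 0.56×(0−180) = 180 − 100.8 = 79.2 → 79
  G: 173 + 0.56×(0−173) = 173 − 96.88 = 76.12 → 76
  B: 62 − 34.72 = 27.28 → 27
  → #4F4C1B
28% tone:
  R: 180 + 0.28×(128−180) = 180 − 14.56 = 165.44 → 165
  G: 173 + 0.28×(128−173) = 173 − 12.6 = 160.4 → 160
  B: 62 + 0.28×(128−62) = 62 + 18.48 = 80.48 → 80
  → #A5A050

#4F4C1B, #A5A050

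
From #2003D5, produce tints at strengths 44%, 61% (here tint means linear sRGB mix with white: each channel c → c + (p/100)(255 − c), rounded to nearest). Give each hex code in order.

#8272E7, #A89DEF

#2003D5 is rgb(32, 3, 213).
44%: (32 + 98.12 = 130.12→130, 3 + 110.88 = 113.88→114, 213 + 18.48 = 231.48→231) → #8272E7
61%: (32 + 136.03 = 168.03→168, 3 + 153.72 = 156.72→157, 213 + 25.62 = 238.62→239) → #A89DEF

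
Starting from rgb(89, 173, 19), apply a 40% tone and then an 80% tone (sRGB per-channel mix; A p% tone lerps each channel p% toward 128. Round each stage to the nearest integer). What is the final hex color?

A 40% tone moves each channel 40% toward 128:
  R: 89 + 0.4×(128−89) = 89 + 15.6 = 104.6 → 105
  G: 173 + 0.4×(128−173) = 173 − 18 = 155 → 155
  B: 19 + 43.6 = 62.6 → 63
After the tone: rgb(105, 155, 63) = #699B3F.
Per channel, c → c + 0.8(128 − c):
  R: 105 + 18.4 = 123.4 → 123
  G: 155 + 0.8×(128−155) = 155 − 21.6 = 133.4 → 133
  B: 63 + 0.8×(128−63) = 63 + 52 = 115 → 115
rgb(123, 133, 115) = #7B8573.

#7B8573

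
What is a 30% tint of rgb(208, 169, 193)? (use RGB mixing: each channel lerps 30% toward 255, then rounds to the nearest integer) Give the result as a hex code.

A 30% tint moves each channel 30% toward 255:
  R: 208 + 0.3×(255−208) = 208 + 14.1 = 222.1 → 222
  G: 169 + 25.8 = 194.8 → 195
  B: 193 + 0.3×(255−193) = 193 + 18.6 = 211.6 → 212
rgb(222, 195, 212) = #DEC3D4.

#DEC3D4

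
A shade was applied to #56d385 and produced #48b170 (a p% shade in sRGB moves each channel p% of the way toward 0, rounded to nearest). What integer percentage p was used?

#56d385 is rgb(86, 211, 133); #48b170 is rgb(72, 177, 112).
On the G channel (widest range): 177 ≈ 211 + (p/100)(0 − 211), so p ≈ 100×(177 − 211)/(0 − 211) = -3400/-211 = 16.11.
p = 16 reproduces all three channels after rounding.

16%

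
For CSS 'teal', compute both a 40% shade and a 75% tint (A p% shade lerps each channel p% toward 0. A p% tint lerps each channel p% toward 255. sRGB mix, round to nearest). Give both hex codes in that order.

#004D4D, #BFDFDF

CSS teal is rgb(0, 128, 128).
40% shade:
  R: 0 + 0 = 0 → 0
  G: 128 + 0.4×(0−128) = 128 − 51.2 = 76.8 → 77
  B: 128 + 0.4×(0−128) = 128 − 51.2 = 76.8 → 77
  → #004D4D
75% tint:
  R: 0 + 0.75×(255−0) = 0 + 191.25 = 191.25 → 191
  G: 128 + 0.75×(255−128) = 128 + 95.25 = 223.25 → 223
  B: 128 + 0.75×(255−128) = 128 + 95.25 = 223.25 → 223
  → #BFDFDF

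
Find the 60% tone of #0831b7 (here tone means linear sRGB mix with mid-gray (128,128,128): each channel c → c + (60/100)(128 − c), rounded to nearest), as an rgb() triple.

rgb(80, 96, 150)

#0831b7 is rgb(8, 49, 183).
Per channel, c → c + 0.6(128 − c):
  R: 8 + 0.6×(128−8) = 8 + 72 = 80 → 80
  G: 49 + 0.6×(128−49) = 49 + 47.4 = 96.4 → 96
  B: 183 + 0.6×(128−183) = 183 − 33 = 150 → 150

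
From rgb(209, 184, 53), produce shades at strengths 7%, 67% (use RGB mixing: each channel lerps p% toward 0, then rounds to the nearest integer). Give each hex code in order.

7%: (209 − 14.63 = 194.37→194, 184 − 12.88 = 171.12→171, 53 − 3.71 = 49.29→49) → #c2ab31
67%: (209 − 140.03 = 68.97→69, 184 − 123.28 = 60.72→61, 53 − 35.51 = 17.49→17) → #453d11

#c2ab31, #453d11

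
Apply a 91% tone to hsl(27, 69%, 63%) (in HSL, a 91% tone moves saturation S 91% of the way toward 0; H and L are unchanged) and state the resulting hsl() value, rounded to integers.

hsl(27, 6%, 63%)

S moves 91% from 69 toward 0: 69 − 62.79 = 6.21 → 6.
H and L are unchanged.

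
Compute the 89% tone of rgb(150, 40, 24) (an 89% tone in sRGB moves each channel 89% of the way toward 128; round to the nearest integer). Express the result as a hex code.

#827675

An 89% tone moves each channel 89% toward 128:
  R: 150 + 0.89×(128−150) = 150 − 19.58 = 130.42 → 130
  G: 40 + 78.32 = 118.32 → 118
  B: 24 + 92.56 = 116.56 → 117
rgb(130, 118, 117) = #827675.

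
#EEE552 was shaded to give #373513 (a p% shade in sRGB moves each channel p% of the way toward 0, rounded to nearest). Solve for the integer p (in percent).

77%

#EEE552 is rgb(238, 229, 82); #373513 is rgb(55, 53, 19).
On the R channel (widest range): 55 ≈ 238 + (p/100)(0 − 238), so p ≈ 100×(55 − 238)/(0 − 238) = -18300/-238 = 76.89.
p = 77 reproduces all three channels after rounding.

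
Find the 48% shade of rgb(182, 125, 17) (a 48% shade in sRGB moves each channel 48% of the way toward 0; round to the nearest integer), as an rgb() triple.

rgb(95, 65, 9)

Per channel, c → c + 0.48(0 − c):
  R: 182 − 87.36 = 94.64 → 95
  G: 125 + 0.48×(0−125) = 125 − 60 = 65 → 65
  B: 17 + 0.48×(0−17) = 17 − 8.16 = 8.84 → 9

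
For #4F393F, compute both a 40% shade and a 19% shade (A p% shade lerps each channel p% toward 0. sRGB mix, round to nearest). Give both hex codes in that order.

#2F2226, #402E33

#4F393F is rgb(79, 57, 63).
40% shade:
  R: 79 + 0.4×(0−79) = 79 − 31.6 = 47.4 → 47
  G: 57 + 0.4×(0−57) = 57 − 22.8 = 34.2 → 34
  B: 63 + 0.4×(0−63) = 63 − 25.2 = 37.8 → 38
  → #2F2226
19% shade:
  R: 79 + 0.19×(0−79) = 79 − 15.01 = 63.99 → 64
  G: 57 − 10.83 = 46.17 → 46
  B: 63 − 11.97 = 51.03 → 51
  → #402E33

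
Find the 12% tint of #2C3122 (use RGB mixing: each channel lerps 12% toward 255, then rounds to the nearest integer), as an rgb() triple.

rgb(69, 74, 61)

#2C3122 is rgb(44, 49, 34).
A 12% tint moves each channel 12% toward 255:
  R: 44 + 0.12×(255−44) = 44 + 25.32 = 69.32 → 69
  G: 49 + 0.12×(255−49) = 49 + 24.72 = 73.72 → 74
  B: 34 + 0.12×(255−34) = 34 + 26.52 = 60.52 → 61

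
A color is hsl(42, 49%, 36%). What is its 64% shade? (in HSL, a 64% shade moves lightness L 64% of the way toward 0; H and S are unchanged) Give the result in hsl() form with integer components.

L moves 64% from 36 toward 0: 36 − 23.04 = 12.96 → 13.
H and S are unchanged.

hsl(42, 49%, 13%)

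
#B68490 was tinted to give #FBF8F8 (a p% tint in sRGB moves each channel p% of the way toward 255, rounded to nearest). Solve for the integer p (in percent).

#B68490 is rgb(182, 132, 144); #FBF8F8 is rgb(251, 248, 248).
On the G channel (widest range): 248 ≈ 132 + (p/100)(255 − 132), so p ≈ 100×(248 − 132)/(255 − 132) = 11600/123 = 94.31.
p = 94 reproduces all three channels after rounding.

94%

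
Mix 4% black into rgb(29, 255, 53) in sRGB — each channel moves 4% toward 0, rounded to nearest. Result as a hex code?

#1cf533

A 4% shade moves each channel 4% toward 0:
  R: 29 + 0.04×(0−29) = 29 − 1.16 = 27.84 → 28
  G: 255 + 0.04×(0−255) = 255 − 10.2 = 244.8 → 245
  B: 53 − 2.12 = 50.88 → 51
rgb(28, 245, 51) = #1cf533.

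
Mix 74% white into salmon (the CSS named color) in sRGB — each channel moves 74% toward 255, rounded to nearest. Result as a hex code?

#FEDEDA

CSS salmon is rgb(250, 128, 114).
Per channel, c → c + 0.74(255 − c):
  R: 250 + 0.74×(255−250) = 250 + 3.7 = 253.7 → 254
  G: 128 + 0.74×(255−128) = 128 + 93.98 = 221.98 → 222
  B: 114 + 104.34 = 218.34 → 218
rgb(254, 222, 218) = #FEDEDA.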